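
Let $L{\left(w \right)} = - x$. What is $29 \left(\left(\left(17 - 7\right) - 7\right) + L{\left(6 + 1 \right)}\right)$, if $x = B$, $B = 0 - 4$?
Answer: $203$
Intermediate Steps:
$B = -4$ ($B = 0 - 4 = -4$)
$x = -4$
$L{\left(w \right)} = 4$ ($L{\left(w \right)} = \left(-1\right) \left(-4\right) = 4$)
$29 \left(\left(\left(17 - 7\right) - 7\right) + L{\left(6 + 1 \right)}\right) = 29 \left(\left(\left(17 - 7\right) - 7\right) + 4\right) = 29 \left(\left(10 - 7\right) + 4\right) = 29 \left(3 + 4\right) = 29 \cdot 7 = 203$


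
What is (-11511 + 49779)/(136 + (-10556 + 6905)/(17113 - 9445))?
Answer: 97813008/346399 ≈ 282.37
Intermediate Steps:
(-11511 + 49779)/(136 + (-10556 + 6905)/(17113 - 9445)) = 38268/(136 - 3651/7668) = 38268/(136 - 3651*1/7668) = 38268/(136 - 1217/2556) = 38268/(346399/2556) = 38268*(2556/346399) = 97813008/346399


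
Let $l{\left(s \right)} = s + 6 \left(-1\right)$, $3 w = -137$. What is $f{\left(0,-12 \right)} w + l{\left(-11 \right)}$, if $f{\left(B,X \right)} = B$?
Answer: $-17$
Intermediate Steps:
$w = - \frac{137}{3}$ ($w = \frac{1}{3} \left(-137\right) = - \frac{137}{3} \approx -45.667$)
$l{\left(s \right)} = -6 + s$ ($l{\left(s \right)} = s - 6 = -6 + s$)
$f{\left(0,-12 \right)} w + l{\left(-11 \right)} = 0 \left(- \frac{137}{3}\right) - 17 = 0 - 17 = -17$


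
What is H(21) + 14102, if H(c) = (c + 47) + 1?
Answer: 14171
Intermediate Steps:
H(c) = 48 + c (H(c) = (47 + c) + 1 = 48 + c)
H(21) + 14102 = (48 + 21) + 14102 = 69 + 14102 = 14171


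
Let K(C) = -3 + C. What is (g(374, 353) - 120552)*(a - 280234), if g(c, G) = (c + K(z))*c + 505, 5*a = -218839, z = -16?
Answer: -20611374507/5 ≈ -4.1223e+9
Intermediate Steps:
a = -218839/5 (a = (⅕)*(-218839) = -218839/5 ≈ -43768.)
g(c, G) = 505 + c*(-19 + c) (g(c, G) = (c + (-3 - 16))*c + 505 = (c - 19)*c + 505 = (-19 + c)*c + 505 = c*(-19 + c) + 505 = 505 + c*(-19 + c))
(g(374, 353) - 120552)*(a - 280234) = ((505 + 374² - 19*374) - 120552)*(-218839/5 - 280234) = ((505 + 139876 - 7106) - 120552)*(-1620009/5) = (133275 - 120552)*(-1620009/5) = 12723*(-1620009/5) = -20611374507/5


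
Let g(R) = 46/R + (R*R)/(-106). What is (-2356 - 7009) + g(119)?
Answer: -119810393/12614 ≈ -9498.2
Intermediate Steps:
g(R) = 46/R - R**2/106 (g(R) = 46/R + R**2*(-1/106) = 46/R - R**2/106)
(-2356 - 7009) + g(119) = (-2356 - 7009) + (1/106)*(4876 - 1*119**3)/119 = -9365 + (1/106)*(1/119)*(4876 - 1*1685159) = -9365 + (1/106)*(1/119)*(4876 - 1685159) = -9365 + (1/106)*(1/119)*(-1680283) = -9365 - 1680283/12614 = -119810393/12614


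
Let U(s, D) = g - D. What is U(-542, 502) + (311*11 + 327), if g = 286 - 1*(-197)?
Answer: 3729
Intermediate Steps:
g = 483 (g = 286 + 197 = 483)
U(s, D) = 483 - D
U(-542, 502) + (311*11 + 327) = (483 - 1*502) + (311*11 + 327) = (483 - 502) + (3421 + 327) = -19 + 3748 = 3729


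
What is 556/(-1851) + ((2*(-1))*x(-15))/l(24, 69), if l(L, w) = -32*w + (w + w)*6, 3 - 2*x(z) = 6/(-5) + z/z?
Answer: -105744/354775 ≈ -0.29806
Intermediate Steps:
x(z) = 8/5 (x(z) = 3/2 - (6/(-5) + z/z)/2 = 3/2 - (6*(-⅕) + 1)/2 = 3/2 - (-6/5 + 1)/2 = 3/2 - ½*(-⅕) = 3/2 + ⅒ = 8/5)
l(L, w) = -20*w (l(L, w) = -32*w + (2*w)*6 = -32*w + 12*w = -20*w)
556/(-1851) + ((2*(-1))*x(-15))/l(24, 69) = 556/(-1851) + ((2*(-1))*(8/5))/((-20*69)) = 556*(-1/1851) - 2*8/5/(-1380) = -556/1851 - 16/5*(-1/1380) = -556/1851 + 4/1725 = -105744/354775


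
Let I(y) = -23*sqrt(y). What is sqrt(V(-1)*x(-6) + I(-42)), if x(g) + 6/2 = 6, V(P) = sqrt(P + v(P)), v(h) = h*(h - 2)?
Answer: sqrt(3*sqrt(2) - 23*I*sqrt(42)) ≈ 8.7567 - 8.511*I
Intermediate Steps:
v(h) = h*(-2 + h)
V(P) = sqrt(P + P*(-2 + P))
x(g) = 3 (x(g) = -3 + 6 = 3)
sqrt(V(-1)*x(-6) + I(-42)) = sqrt(sqrt(-(-1 - 1))*3 - 23*I*sqrt(42)) = sqrt(sqrt(-1*(-2))*3 - 23*I*sqrt(42)) = sqrt(sqrt(2)*3 - 23*I*sqrt(42)) = sqrt(3*sqrt(2) - 23*I*sqrt(42))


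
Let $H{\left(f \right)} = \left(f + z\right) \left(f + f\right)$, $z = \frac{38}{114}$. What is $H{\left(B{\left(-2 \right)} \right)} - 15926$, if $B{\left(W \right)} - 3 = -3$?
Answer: $-15926$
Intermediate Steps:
$B{\left(W \right)} = 0$ ($B{\left(W \right)} = 3 - 3 = 0$)
$z = \frac{1}{3}$ ($z = 38 \cdot \frac{1}{114} = \frac{1}{3} \approx 0.33333$)
$H{\left(f \right)} = 2 f \left(\frac{1}{3} + f\right)$ ($H{\left(f \right)} = \left(f + \frac{1}{3}\right) \left(f + f\right) = \left(\frac{1}{3} + f\right) 2 f = 2 f \left(\frac{1}{3} + f\right)$)
$H{\left(B{\left(-2 \right)} \right)} - 15926 = \frac{2}{3} \cdot 0 \left(1 + 3 \cdot 0\right) - 15926 = \frac{2}{3} \cdot 0 \left(1 + 0\right) - 15926 = \frac{2}{3} \cdot 0 \cdot 1 - 15926 = 0 - 15926 = -15926$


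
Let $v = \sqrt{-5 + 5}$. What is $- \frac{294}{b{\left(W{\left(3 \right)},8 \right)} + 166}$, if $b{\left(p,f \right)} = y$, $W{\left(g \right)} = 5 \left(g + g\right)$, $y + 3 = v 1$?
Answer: $- \frac{294}{163} \approx -1.8037$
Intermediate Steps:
$v = 0$ ($v = \sqrt{0} = 0$)
$y = -3$ ($y = -3 + 0 \cdot 1 = -3 + 0 = -3$)
$W{\left(g \right)} = 10 g$ ($W{\left(g \right)} = 5 \cdot 2 g = 10 g$)
$b{\left(p,f \right)} = -3$
$- \frac{294}{b{\left(W{\left(3 \right)},8 \right)} + 166} = - \frac{294}{-3 + 166} = - \frac{294}{163}$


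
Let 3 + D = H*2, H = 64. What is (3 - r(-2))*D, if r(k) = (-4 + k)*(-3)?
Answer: -1875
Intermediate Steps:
r(k) = 12 - 3*k
D = 125 (D = -3 + 64*2 = -3 + 128 = 125)
(3 - r(-2))*D = (3 - (12 - 3*(-2)))*125 = (3 - (12 + 6))*125 = (3 - 1*18)*125 = (3 - 18)*125 = -15*125 = -1875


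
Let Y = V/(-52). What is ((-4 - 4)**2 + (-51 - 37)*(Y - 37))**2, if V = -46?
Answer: 1776453904/169 ≈ 1.0512e+7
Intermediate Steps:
Y = 23/26 (Y = -46/(-52) = -46*(-1/52) = 23/26 ≈ 0.88461)
((-4 - 4)**2 + (-51 - 37)*(Y - 37))**2 = ((-4 - 4)**2 + (-51 - 37)*(23/26 - 37))**2 = ((-8)**2 - 88*(-939/26))**2 = (64 + 41316/13)**2 = (42148/13)**2 = 1776453904/169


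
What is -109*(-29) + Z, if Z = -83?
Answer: 3078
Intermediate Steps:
-109*(-29) + Z = -109*(-29) - 83 = 3161 - 83 = 3078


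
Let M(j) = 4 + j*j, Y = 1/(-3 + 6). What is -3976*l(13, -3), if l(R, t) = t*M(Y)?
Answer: 147112/3 ≈ 49037.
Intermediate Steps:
Y = 1/3 ≈ 0.33333
M(j) = 4 + j**2
l(R, t) = 37*t/9 (l(R, t) = t*(4 + (1/3)**2) = t*(4 + 1/9) = t*(37/9) = 37*t/9)
-3976*l(13, -3) = -147112*(-3)/9 = -3976*(-37/3) = 147112/3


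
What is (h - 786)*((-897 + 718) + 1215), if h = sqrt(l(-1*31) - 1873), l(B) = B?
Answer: -814296 + 4144*I*sqrt(119) ≈ -8.143e+5 + 45206.0*I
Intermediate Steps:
h = 4*I*sqrt(119) (h = sqrt(-1*31 - 1873) = sqrt(-31 - 1873) = sqrt(-1904) = 4*I*sqrt(119) ≈ 43.635*I)
(h - 786)*((-897 + 718) + 1215) = (4*I*sqrt(119) - 786)*((-897 + 718) + 1215) = (-786 + 4*I*sqrt(119))*(-179 + 1215) = (-786 + 4*I*sqrt(119))*1036 = -814296 + 4144*I*sqrt(119)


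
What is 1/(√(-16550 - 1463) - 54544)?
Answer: -54544/2975065949 - I*√18013/2975065949 ≈ -1.8334e-5 - 4.5112e-8*I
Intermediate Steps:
1/(√(-16550 - 1463) - 54544) = 1/(√(-18013) - 54544) = 1/(I*√18013 - 54544) = 1/(-54544 + I*√18013)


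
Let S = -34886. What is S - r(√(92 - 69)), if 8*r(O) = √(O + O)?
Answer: -34886 - √2*23^(¼)/8 ≈ -34886.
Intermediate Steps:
r(O) = √2*√O/8 (r(O) = √(O + O)/8 = √(2*O)/8 = (√2*√O)/8 = √2*√O/8)
S - r(√(92 - 69)) = -34886 - √2*√(√(92 - 69))/8 = -34886 - √2*√(√23)/8 = -34886 - √2*23^(¼)/8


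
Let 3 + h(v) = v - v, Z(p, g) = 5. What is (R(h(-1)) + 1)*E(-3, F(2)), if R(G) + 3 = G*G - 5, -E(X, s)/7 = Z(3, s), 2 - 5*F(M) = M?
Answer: -70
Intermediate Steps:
h(v) = -3 (h(v) = -3 + (v - v) = -3 + 0 = -3)
F(M) = ⅖ - M/5
E(X, s) = -35 (E(X, s) = -7*5 = -35)
R(G) = -8 + G² (R(G) = -3 + (G*G - 5) = -3 + (G² - 5) = -3 + (-5 + G²) = -8 + G²)
(R(h(-1)) + 1)*E(-3, F(2)) = ((-8 + (-3)²) + 1)*(-35) = ((-8 + 9) + 1)*(-35) = (1 + 1)*(-35) = 2*(-35) = -70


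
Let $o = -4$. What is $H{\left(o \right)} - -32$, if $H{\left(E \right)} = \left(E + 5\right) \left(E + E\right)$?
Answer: $24$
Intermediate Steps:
$H{\left(E \right)} = 2 E \left(5 + E\right)$ ($H{\left(E \right)} = \left(5 + E\right) 2 E = 2 E \left(5 + E\right)$)
$H{\left(o \right)} - -32 = 2 \left(-4\right) \left(5 - 4\right) - -32 = 2 \left(-4\right) 1 + 32 = -8 + 32 = 24$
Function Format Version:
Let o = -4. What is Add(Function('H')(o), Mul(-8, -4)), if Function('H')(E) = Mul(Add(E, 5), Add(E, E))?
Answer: 24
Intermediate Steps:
Function('H')(E) = Mul(2, E, Add(5, E)) (Function('H')(E) = Mul(Add(5, E), Mul(2, E)) = Mul(2, E, Add(5, E)))
Add(Function('H')(o), Mul(-8, -4)) = Add(Mul(2, -4, Add(5, -4)), Mul(-8, -4)) = Add(Mul(2, -4, 1), 32) = Add(-8, 32) = 24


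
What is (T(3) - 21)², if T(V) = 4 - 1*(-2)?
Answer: 225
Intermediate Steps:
T(V) = 6 (T(V) = 4 + 2 = 6)
(T(3) - 21)² = (6 - 21)² = (-15)² = 225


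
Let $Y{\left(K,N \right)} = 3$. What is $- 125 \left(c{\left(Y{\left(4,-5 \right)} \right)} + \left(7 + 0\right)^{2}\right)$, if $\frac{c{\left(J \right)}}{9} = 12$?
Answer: $-19625$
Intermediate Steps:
$c{\left(J \right)} = 108$ ($c{\left(J \right)} = 9 \cdot 12 = 108$)
$- 125 \left(c{\left(Y{\left(4,-5 \right)} \right)} + \left(7 + 0\right)^{2}\right) = - 125 \left(108 + \left(7 + 0\right)^{2}\right) = - 125 \left(108 + 7^{2}\right) = - 125 \left(108 + 49\right) = \left(-125\right) 157 = -19625$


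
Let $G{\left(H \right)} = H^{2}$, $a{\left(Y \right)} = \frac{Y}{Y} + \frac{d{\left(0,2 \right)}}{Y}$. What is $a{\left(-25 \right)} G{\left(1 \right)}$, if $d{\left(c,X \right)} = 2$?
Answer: $\frac{23}{25} \approx 0.92$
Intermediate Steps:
$a{\left(Y \right)} = 1 + \frac{2}{Y}$ ($a{\left(Y \right)} = \frac{Y}{Y} + \frac{2}{Y} = 1 + \frac{2}{Y}$)
$a{\left(-25 \right)} G{\left(1 \right)} = \frac{2 - 25}{-25} \cdot 1^{2} = \left(- \frac{1}{25}\right) \left(-23\right) 1 = \frac{23}{25} \cdot 1 = \frac{23}{25}$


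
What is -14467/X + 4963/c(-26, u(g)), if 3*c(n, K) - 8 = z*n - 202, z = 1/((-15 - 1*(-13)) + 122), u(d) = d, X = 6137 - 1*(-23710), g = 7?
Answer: -26832102931/347807091 ≈ -77.146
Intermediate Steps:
X = 29847 (X = 6137 + 23710 = 29847)
z = 1/120 (z = 1/((-15 + 13) + 122) = 1/(-2 + 122) = 1/120 ≈ 0.0083333)
c(n, K) = -194/3 + n/360 (c(n, K) = 8/3 + (n/120 - 202)/3 = 8/3 + (-202 + n/120)/3 = 8/3 + (-202/3 + n/360) = -194/3 + n/360)
-14467/X + 4963/c(-26, u(g)) = -14467/29847 + 4963/(-194/3 + (1/360)*(-26)) = -14467*1/29847 + 4963/(-194/3 - 13/180) = -14467/29847 + 4963/(-11653/180) = -14467/29847 + 4963*(-180/11653) = -14467/29847 - 893340/11653 = -26832102931/347807091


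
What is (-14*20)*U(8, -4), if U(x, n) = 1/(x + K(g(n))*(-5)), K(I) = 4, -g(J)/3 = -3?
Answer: 70/3 ≈ 23.333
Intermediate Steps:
g(J) = 9 (g(J) = -3*(-3) = 9)
U(x, n) = 1/(-20 + x) (U(x, n) = 1/(x + 4*(-5)) = 1/(x - 20) = 1/(-20 + x))
(-14*20)*U(8, -4) = (-14*20)/(-20 + 8) = -280/(-12) = -280*(-1/12) = 70/3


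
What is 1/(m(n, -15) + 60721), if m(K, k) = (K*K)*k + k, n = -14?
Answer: 1/57766 ≈ 1.7311e-5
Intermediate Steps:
m(K, k) = k + k*K² (m(K, k) = K²*k + k = k*K² + k = k + k*K²)
1/(m(n, -15) + 60721) = 1/(-15*(1 + (-14)²) + 60721) = 1/(-15*(1 + 196) + 60721) = 1/(-15*197 + 60721) = 1/(-2955 + 60721) = 1/57766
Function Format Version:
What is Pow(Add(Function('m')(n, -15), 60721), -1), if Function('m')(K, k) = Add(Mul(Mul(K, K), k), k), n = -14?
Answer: Rational(1, 57766) ≈ 1.7311e-5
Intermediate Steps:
Function('m')(K, k) = Add(k, Mul(k, Pow(K, 2))) (Function('m')(K, k) = Add(Mul(Pow(K, 2), k), k) = Add(Mul(k, Pow(K, 2)), k) = Add(k, Mul(k, Pow(K, 2))))
Pow(Add(Function('m')(n, -15), 60721), -1) = Pow(Add(Mul(-15, Add(1, Pow(-14, 2))), 60721), -1) = Pow(Add(Mul(-15, Add(1, 196)), 60721), -1) = Pow(Add(Mul(-15, 197), 60721), -1) = Pow(Add(-2955, 60721), -1) = Pow(57766, -1) = Rational(1, 57766)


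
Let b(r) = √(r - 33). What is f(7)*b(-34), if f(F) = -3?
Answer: -3*I*√67 ≈ -24.556*I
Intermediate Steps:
b(r) = √(-33 + r)
f(7)*b(-34) = -3*√(-33 - 34) = -3*I*√67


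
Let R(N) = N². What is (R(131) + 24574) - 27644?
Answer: 14091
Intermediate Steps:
(R(131) + 24574) - 27644 = (131² + 24574) - 27644 = (17161 + 24574) - 27644 = 41735 - 27644 = 14091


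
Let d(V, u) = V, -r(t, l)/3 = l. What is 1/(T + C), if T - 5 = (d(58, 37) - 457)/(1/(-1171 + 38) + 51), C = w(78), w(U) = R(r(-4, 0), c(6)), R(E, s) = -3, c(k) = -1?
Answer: -57782/336503 ≈ -0.17171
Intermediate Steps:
r(t, l) = -3*l
w(U) = -3
C = -3
T = -163157/57782 (T = 5 + (58 - 457)/(1/(-1171 + 38) + 51) = 5 - 399/(1/(-1133) + 51) = 5 - 399/(-1/1133 + 51) = 5 - 399/57782/1133 = 5 - 399*1133/57782 = 5 - 452067/57782 = -163157/57782 ≈ -2.8237)
1/(T + C) = 1/(-163157/57782 - 3) = 1/(-336503/57782) = -57782/336503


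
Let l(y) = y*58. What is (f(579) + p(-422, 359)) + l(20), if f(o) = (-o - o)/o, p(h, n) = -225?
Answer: 933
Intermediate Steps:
l(y) = 58*y
f(o) = -2 (f(o) = (-2*o)/o = -2)
(f(579) + p(-422, 359)) + l(20) = (-2 - 225) + 58*20 = -227 + 1160 = 933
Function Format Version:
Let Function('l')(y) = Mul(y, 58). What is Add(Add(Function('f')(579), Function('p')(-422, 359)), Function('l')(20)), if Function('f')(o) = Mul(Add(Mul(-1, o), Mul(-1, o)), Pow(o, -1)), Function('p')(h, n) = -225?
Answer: 933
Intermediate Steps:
Function('l')(y) = Mul(58, y)
Function('f')(o) = -2 (Function('f')(o) = Mul(Mul(-2, o), Pow(o, -1)) = -2)
Add(Add(Function('f')(579), Function('p')(-422, 359)), Function('l')(20)) = Add(Add(-2, -225), Mul(58, 20)) = Add(-227, 1160) = 933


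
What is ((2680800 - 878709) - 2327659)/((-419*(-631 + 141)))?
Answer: -262784/102655 ≈ -2.5599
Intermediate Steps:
((2680800 - 878709) - 2327659)/((-419*(-631 + 141))) = (1802091 - 2327659)/((-419*(-490))) = -525568/205310 = -525568*1/205310 = -262784/102655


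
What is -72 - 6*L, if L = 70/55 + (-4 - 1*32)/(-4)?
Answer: -1470/11 ≈ -133.64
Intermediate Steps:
L = 113/11 (L = 70*(1/55) + (-4 - 32)*(-¼) = 14/11 - 36*(-¼) = 14/11 + 9 = 113/11 ≈ 10.273)
-72 - 6*L = -72 - 6*113/11 = -72 - 678/11 = -1470/11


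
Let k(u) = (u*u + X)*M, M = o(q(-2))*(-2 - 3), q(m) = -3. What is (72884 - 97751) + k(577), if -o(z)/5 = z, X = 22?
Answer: -24996192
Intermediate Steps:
o(z) = -5*z
M = -75 (M = (-5*(-3))*(-2 - 3) = 15*(-5) = -75)
k(u) = -1650 - 75*u² (k(u) = (u*u + 22)*(-75) = (u² + 22)*(-75) = (22 + u²)*(-75) = -1650 - 75*u²)
(72884 - 97751) + k(577) = (72884 - 97751) + (-1650 - 75*577²) = -24867 + (-1650 - 75*332929) = -24867 + (-1650 - 24969675) = -24867 - 24971325 = -24996192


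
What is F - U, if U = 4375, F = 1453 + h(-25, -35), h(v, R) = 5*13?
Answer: -2857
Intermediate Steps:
h(v, R) = 65
F = 1518 (F = 1453 + 65 = 1518)
F - U = 1518 - 1*4375 = 1518 - 4375 = -2857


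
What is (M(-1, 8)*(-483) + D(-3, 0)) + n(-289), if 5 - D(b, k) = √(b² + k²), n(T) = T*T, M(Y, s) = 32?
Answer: 68067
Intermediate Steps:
n(T) = T²
D(b, k) = 5 - √(b² + k²)
(M(-1, 8)*(-483) + D(-3, 0)) + n(-289) = (32*(-483) + (5 - √((-3)² + 0²))) + (-289)² = (-15456 + (5 - √(9 + 0))) + 83521 = (-15456 + (5 - √9)) + 83521 = (-15456 + (5 - 1*3)) + 83521 = (-15456 + (5 - 3)) + 83521 = (-15456 + 2) + 83521 = -15454 + 83521 = 68067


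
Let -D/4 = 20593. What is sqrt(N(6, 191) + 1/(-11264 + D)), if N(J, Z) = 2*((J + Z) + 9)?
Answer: sqrt(38578031)/306 ≈ 20.298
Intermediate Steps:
D = -82372 (D = -4*20593 = -82372)
N(J, Z) = 18 + 2*J + 2*Z (N(J, Z) = 2*(9 + J + Z) = 18 + 2*J + 2*Z)
sqrt(N(6, 191) + 1/(-11264 + D)) = sqrt((18 + 2*6 + 2*191) + 1/(-11264 - 82372)) = sqrt((18 + 12 + 382) + 1/(-93636)) = sqrt(412 - 1/93636) = sqrt(38578031/93636) = sqrt(38578031)/306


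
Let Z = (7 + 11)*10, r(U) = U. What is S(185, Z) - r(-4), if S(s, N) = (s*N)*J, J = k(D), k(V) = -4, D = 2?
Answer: -133196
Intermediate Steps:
J = -4
Z = 180 (Z = 18*10 = 180)
S(s, N) = -4*N*s (S(s, N) = (s*N)*(-4) = (N*s)*(-4) = -4*N*s)
S(185, Z) - r(-4) = -4*180*185 - 1*(-4) = -133200 + 4 = -133196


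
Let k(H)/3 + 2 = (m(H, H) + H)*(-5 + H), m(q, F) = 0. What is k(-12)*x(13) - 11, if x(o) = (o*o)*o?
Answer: 1331371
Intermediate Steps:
x(o) = o³ (x(o) = o²*o = o³)
k(H) = -6 + 3*H*(-5 + H) (k(H) = -6 + 3*((0 + H)*(-5 + H)) = -6 + 3*(H*(-5 + H)) = -6 + 3*H*(-5 + H))
k(-12)*x(13) - 11 = (-6 - 15*(-12) + 3*(-12)²)*13³ - 11 = (-6 + 180 + 3*144)*2197 - 11 = (-6 + 180 + 432)*2197 - 11 = 606*2197 - 11 = 1331382 - 11 = 1331371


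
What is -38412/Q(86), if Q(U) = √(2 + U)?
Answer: -873*√22 ≈ -4094.7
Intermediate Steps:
-38412/Q(86) = -38412/√(2 + 86) = -38412*√22/44 = -873*√22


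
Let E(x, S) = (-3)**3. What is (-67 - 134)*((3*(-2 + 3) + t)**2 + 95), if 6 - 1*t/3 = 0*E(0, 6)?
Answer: -107736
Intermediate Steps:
E(x, S) = -27
t = 18 (t = 18 - 0*(-27) = 18 - 3*0 = 18 + 0 = 18)
(-67 - 134)*((3*(-2 + 3) + t)**2 + 95) = (-67 - 134)*((3*(-2 + 3) + 18)**2 + 95) = -201*((3*1 + 18)**2 + 95) = -201*((3 + 18)**2 + 95) = -201*(21**2 + 95) = -201*(441 + 95) = -201*536 = -107736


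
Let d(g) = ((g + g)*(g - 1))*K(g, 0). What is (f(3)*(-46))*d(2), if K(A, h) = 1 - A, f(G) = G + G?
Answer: 1104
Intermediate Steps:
f(G) = 2*G
d(g) = 2*g*(1 - g)*(-1 + g) (d(g) = ((g + g)*(g - 1))*(1 - g) = ((2*g)*(-1 + g))*(1 - g) = (2*g*(-1 + g))*(1 - g) = 2*g*(1 - g)*(-1 + g))
(f(3)*(-46))*d(2) = ((2*3)*(-46))*(-2*2*(-1 + 2)²) = (6*(-46))*(-2*2*1²) = -(-552)*2 = -276*(-4) = 1104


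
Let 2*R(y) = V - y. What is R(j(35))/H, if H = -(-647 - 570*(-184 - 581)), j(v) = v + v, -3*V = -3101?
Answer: -2891/2612418 ≈ -0.0011066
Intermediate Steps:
V = 3101/3 (V = -⅓*(-3101) = 3101/3 ≈ 1033.7)
j(v) = 2*v
R(y) = 3101/6 - y/2 (R(y) = (3101/3 - y)/2 = 3101/6 - y/2)
H = -435403 (H = -(-647 - 570*(-765)) = -(-647 + 436050) = -1*435403 = -435403)
R(j(35))/H = (3101/6 - 35)/(-435403) = (3101/6 - ½*70)*(-1/435403) = (3101/6 - 35)*(-1/435403) = (2891/6)*(-1/435403) = -2891/2612418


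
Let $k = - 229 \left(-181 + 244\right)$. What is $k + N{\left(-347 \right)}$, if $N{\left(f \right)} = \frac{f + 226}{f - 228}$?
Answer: $- \frac{8295404}{575} \approx -14427.0$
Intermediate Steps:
$N{\left(f \right)} = \frac{226 + f}{-228 + f}$
$k = -14427$ ($k = \left(-229\right) 63 = -14427$)
$k + N{\left(-347 \right)} = -14427 + \frac{226 - 347}{-228 - 347} = -14427 + \frac{1}{-575} \left(-121\right) = -14427 - - \frac{121}{575} = -14427 + \frac{121}{575} = - \frac{8295404}{575}$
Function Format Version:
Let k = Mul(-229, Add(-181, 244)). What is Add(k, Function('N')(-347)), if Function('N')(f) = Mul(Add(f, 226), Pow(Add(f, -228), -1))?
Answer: Rational(-8295404, 575) ≈ -14427.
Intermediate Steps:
Function('N')(f) = Mul(Pow(Add(-228, f), -1), Add(226, f)) (Function('N')(f) = Mul(Add(226, f), Pow(Add(-228, f), -1)) = Mul(Pow(Add(-228, f), -1), Add(226, f)))
k = -14427 (k = Mul(-229, 63) = -14427)
Add(k, Function('N')(-347)) = Add(-14427, Mul(Pow(Add(-228, -347), -1), Add(226, -347))) = Add(-14427, Mul(Pow(-575, -1), -121)) = Add(-14427, Mul(Rational(-1, 575), -121)) = Add(-14427, Rational(121, 575)) = Rational(-8295404, 575)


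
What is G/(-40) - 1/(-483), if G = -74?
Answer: 17891/9660 ≈ 1.8521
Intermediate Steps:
G/(-40) - 1/(-483) = -74/(-40) - 1/(-483) = -74*(-1/40) - 1*(-1/483) = 37/20 + 1/483 = 17891/9660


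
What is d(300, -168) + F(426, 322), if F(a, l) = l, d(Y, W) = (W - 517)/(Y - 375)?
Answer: 4967/15 ≈ 331.13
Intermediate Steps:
d(Y, W) = (-517 + W)/(-375 + Y)
d(300, -168) + F(426, 322) = (-517 - 168)/(-375 + 300) + 322 = -685/(-75) + 322 = -1/75*(-685) + 322 = 137/15 + 322 = 4967/15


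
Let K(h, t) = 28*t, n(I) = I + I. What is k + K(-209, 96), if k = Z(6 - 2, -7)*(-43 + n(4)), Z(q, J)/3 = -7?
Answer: 3423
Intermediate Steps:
n(I) = 2*I
Z(q, J) = -21 (Z(q, J) = 3*(-7) = -21)
k = 735 (k = -21*(-43 + 2*4) = -21*(-43 + 8) = -21*(-35) = 735)
k + K(-209, 96) = 735 + 28*96 = 735 + 2688 = 3423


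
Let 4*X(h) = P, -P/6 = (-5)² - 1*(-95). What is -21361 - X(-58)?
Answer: -21181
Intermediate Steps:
P = -720 (P = -6*((-5)² - 1*(-95)) = -6*(25 + 95) = -6*120 = -720)
X(h) = -180 (X(h) = (¼)*(-720) = -180)
-21361 - X(-58) = -21361 - 1*(-180) = -21361 + 180 = -21181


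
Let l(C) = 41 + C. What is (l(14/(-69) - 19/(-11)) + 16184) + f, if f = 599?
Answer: 12770573/759 ≈ 16826.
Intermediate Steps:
(l(14/(-69) - 19/(-11)) + 16184) + f = ((41 + (14/(-69) - 19/(-11))) + 16184) + 599 = ((41 + (14*(-1/69) - 19*(-1/11))) + 16184) + 599 = ((41 + (-14/69 + 19/11)) + 16184) + 599 = ((41 + 1157/759) + 16184) + 599 = (32276/759 + 16184) + 599 = 12315932/759 + 599 = 12770573/759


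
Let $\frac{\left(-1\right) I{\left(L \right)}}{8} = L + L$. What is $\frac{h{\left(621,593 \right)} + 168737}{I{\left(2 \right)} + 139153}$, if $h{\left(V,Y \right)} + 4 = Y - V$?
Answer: $\frac{168705}{139121} \approx 1.2127$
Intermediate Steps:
$I{\left(L \right)} = - 16 L$ ($I{\left(L \right)} = - 8 \left(L + L\right) = - 8 \cdot 2 L = - 16 L$)
$h{\left(V,Y \right)} = -4 + Y - V$ ($h{\left(V,Y \right)} = -4 - \left(V - Y\right) = -4 + Y - V$)
$\frac{h{\left(621,593 \right)} + 168737}{I{\left(2 \right)} + 139153} = \frac{\left(-4 + 593 - 621\right) + 168737}{\left(-16\right) 2 + 139153} = \frac{\left(-4 + 593 - 621\right) + 168737}{-32 + 139153} = \frac{-32 + 168737}{139121} = 168705 \cdot \frac{1}{139121} = \frac{168705}{139121}$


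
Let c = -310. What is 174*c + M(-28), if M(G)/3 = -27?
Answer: -54021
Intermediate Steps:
M(G) = -81 (M(G) = 3*(-27) = -81)
174*c + M(-28) = 174*(-310) - 81 = -53940 - 81 = -54021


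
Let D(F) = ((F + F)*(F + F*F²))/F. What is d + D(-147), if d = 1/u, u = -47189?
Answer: -299807761261/47189 ≈ -6.3533e+6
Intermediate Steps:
d = -1/47189 (d = 1/(-47189) = -1/47189 ≈ -2.1191e-5)
D(F) = 2*F + 2*F³ (D(F) = ((2*F)*(F + F³))/F = (2*F*(F + F³))/F = 2*F + 2*F³)
d + D(-147) = -1/47189 + 2*(-147)*(1 + (-147)²) = -1/47189 + 2*(-147)*(1 + 21609) = -1/47189 + 2*(-147)*21610 = -1/47189 - 6353340 = -299807761261/47189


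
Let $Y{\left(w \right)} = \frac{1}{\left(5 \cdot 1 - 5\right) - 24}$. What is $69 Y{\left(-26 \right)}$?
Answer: $- \frac{23}{8} \approx -2.875$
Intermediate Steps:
$Y{\left(w \right)} = - \frac{1}{24}$ ($Y{\left(w \right)} = \frac{1}{\left(5 - 5\right) - 24} = \frac{1}{0 - 24} = \frac{1}{-24} = - \frac{1}{24}$)
$69 Y{\left(-26 \right)} = 69 \left(- \frac{1}{24}\right) = - \frac{23}{8}$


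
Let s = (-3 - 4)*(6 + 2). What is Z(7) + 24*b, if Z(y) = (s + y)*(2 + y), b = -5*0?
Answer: -441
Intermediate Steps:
b = 0
s = -56 (s = -7*8 = -56)
Z(y) = (-56 + y)*(2 + y)
Z(7) + 24*b = (-112 + 7² - 54*7) + 24*0 = (-112 + 49 - 378) + 0 = -441 + 0 = -441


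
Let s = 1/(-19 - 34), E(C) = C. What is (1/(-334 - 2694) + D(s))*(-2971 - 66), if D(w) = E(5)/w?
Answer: 2436952577/3028 ≈ 8.0481e+5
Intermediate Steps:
s = -1/53 (s = 1/(-53) = -1/53 ≈ -0.018868)
D(w) = 5/w
(1/(-334 - 2694) + D(s))*(-2971 - 66) = (1/(-334 - 2694) + 5/(-1/53))*(-2971 - 66) = (1/(-3028) + 5*(-53))*(-3037) = (-1/3028 - 265)*(-3037) = -802421/3028*(-3037) = 2436952577/3028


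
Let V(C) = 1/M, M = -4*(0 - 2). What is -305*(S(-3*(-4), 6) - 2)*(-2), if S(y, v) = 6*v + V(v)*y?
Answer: 21655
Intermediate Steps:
M = 8 (M = -4*(-2) = 8)
V(C) = ⅛ (V(C) = 1/8 = ⅛)
S(y, v) = 6*v + y/8
-305*(S(-3*(-4), 6) - 2)*(-2) = -305*((6*6 + (-3*(-4))/8) - 2)*(-2) = -305*((36 + (⅛)*12) - 2)*(-2) = -305*((36 + 3/2) - 2)*(-2) = -305*(75/2 - 2)*(-2) = -21655*(-2)/2 = -305*(-71) = 21655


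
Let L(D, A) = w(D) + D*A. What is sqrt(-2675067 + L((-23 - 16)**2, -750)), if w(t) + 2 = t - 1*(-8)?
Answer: 9*I*sqrt(47090) ≈ 1953.0*I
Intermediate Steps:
w(t) = 6 + t (w(t) = -2 + (t - 1*(-8)) = -2 + (t + 8) = -2 + (8 + t) = 6 + t)
L(D, A) = 6 + D + A*D (L(D, A) = (6 + D) + D*A = (6 + D) + A*D = 6 + D + A*D)
sqrt(-2675067 + L((-23 - 16)**2, -750)) = sqrt(-2675067 + (6 + (-23 - 16)**2 - 750*(-23 - 16)**2)) = sqrt(-2675067 + (6 + (-39)**2 - 750*(-39)**2)) = sqrt(-2675067 + (6 + 1521 - 750*1521)) = sqrt(-2675067 + (6 + 1521 - 1140750)) = sqrt(-2675067 - 1139223) = sqrt(-3814290) = 9*I*sqrt(47090)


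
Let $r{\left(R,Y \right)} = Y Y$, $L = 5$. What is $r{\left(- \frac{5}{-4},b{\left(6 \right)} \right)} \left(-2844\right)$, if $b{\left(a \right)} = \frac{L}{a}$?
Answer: $-1975$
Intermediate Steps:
$b{\left(a \right)} = \frac{5}{a}$
$r{\left(R,Y \right)} = Y^{2}$
$r{\left(- \frac{5}{-4},b{\left(6 \right)} \right)} \left(-2844\right) = \left(\frac{5}{6}\right)^{2} \left(-2844\right) = \frac{25}{36} \left(-2844\right) = -1975$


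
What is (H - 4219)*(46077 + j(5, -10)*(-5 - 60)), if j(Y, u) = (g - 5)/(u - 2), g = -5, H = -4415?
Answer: -397361143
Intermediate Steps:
j(Y, u) = -10/(-2 + u) (j(Y, u) = (-5 - 5)/(u - 2) = -10/(-2 + u))
(H - 4219)*(46077 + j(5, -10)*(-5 - 60)) = (-4415 - 4219)*(46077 + (-10/(-2 - 10))*(-5 - 60)) = -8634*(46077 - 10/(-12)*(-65)) = -8634*(46077 - 10*(-1/12)*(-65)) = -8634*(46077 + (⅚)*(-65)) = -8634*(46077 - 325/6) = -8634*276137/6 = -397361143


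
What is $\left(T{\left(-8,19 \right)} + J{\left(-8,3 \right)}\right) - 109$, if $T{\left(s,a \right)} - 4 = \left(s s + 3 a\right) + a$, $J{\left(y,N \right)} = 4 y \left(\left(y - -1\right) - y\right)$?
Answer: $3$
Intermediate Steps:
$J{\left(y,N \right)} = 4 y$ ($J{\left(y,N \right)} = 4 y \left(\left(y + 1\right) - y\right) = 4 y \left(\left(1 + y\right) - y\right) = 4 y 1 = 4 y$)
$T{\left(s,a \right)} = 4 + s^{2} + 4 a$ ($T{\left(s,a \right)} = 4 + \left(\left(s s + 3 a\right) + a\right) = 4 + \left(\left(s^{2} + 3 a\right) + a\right) = 4 + \left(s^{2} + 4 a\right) = 4 + s^{2} + 4 a$)
$\left(T{\left(-8,19 \right)} + J{\left(-8,3 \right)}\right) - 109 = \left(\left(4 + \left(-8\right)^{2} + 4 \cdot 19\right) + 4 \left(-8\right)\right) - 109 = \left(\left(4 + 64 + 76\right) - 32\right) - 109 = \left(144 - 32\right) - 109 = 112 - 109 = 3$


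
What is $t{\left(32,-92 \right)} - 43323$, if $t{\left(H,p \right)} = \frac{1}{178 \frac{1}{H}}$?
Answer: $- \frac{3855731}{89} \approx -43323.0$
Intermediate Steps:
$t{\left(H,p \right)} = \frac{H}{178}$
$t{\left(32,-92 \right)} - 43323 = \frac{1}{178} \cdot 32 - 43323 = \frac{16}{89} - 43323 = - \frac{3855731}{89}$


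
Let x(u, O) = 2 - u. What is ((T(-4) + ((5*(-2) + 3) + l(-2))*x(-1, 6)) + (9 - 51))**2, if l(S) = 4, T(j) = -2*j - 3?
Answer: 2116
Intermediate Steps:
T(j) = -3 - 2*j
((T(-4) + ((5*(-2) + 3) + l(-2))*x(-1, 6)) + (9 - 51))**2 = (((-3 - 2*(-4)) + ((5*(-2) + 3) + 4)*(2 - 1*(-1))) + (9 - 51))**2 = (((-3 + 8) + ((-10 + 3) + 4)*(2 + 1)) - 42)**2 = ((5 + (-7 + 4)*3) - 42)**2 = ((5 - 3*3) - 42)**2 = ((5 - 9) - 42)**2 = (-4 - 42)**2 = (-46)**2 = 2116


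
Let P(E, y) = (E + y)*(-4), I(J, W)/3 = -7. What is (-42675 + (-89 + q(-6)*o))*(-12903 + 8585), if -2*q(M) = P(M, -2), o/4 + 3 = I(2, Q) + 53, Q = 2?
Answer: 192669160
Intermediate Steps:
I(J, W) = -21 (I(J, W) = 3*(-7) = -21)
o = 116 (o = -12 + 4*(-21 + 53) = -12 + 4*32 = -12 + 128 = 116)
P(E, y) = -4*E - 4*y
q(M) = -4 + 2*M (q(M) = -(-4*M - 4*(-2))/2 = -(-4*M + 8)/2 = -(8 - 4*M)/2 = -4 + 2*M)
(-42675 + (-89 + q(-6)*o))*(-12903 + 8585) = (-42675 + (-89 + (-4 + 2*(-6))*116))*(-12903 + 8585) = (-42675 + (-89 + (-4 - 12)*116))*(-4318) = (-42675 + (-89 - 16*116))*(-4318) = (-42675 + (-89 - 1856))*(-4318) = (-42675 - 1945)*(-4318) = -44620*(-4318) = 192669160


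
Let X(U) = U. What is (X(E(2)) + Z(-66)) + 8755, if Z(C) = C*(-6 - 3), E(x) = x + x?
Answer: 9353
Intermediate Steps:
E(x) = 2*x
Z(C) = -9*C (Z(C) = C*(-9) = -9*C)
(X(E(2)) + Z(-66)) + 8755 = (2*2 - 9*(-66)) + 8755 = (4 + 594) + 8755 = 598 + 8755 = 9353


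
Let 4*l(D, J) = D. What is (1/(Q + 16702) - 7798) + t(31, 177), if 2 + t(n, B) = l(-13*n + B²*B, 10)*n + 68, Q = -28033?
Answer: 973666042729/22662 ≈ 4.2965e+7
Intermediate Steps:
l(D, J) = D/4
t(n, B) = 66 + n*(-13*n/4 + B³/4) (t(n, B) = -2 + (((-13*n + B²*B)/4)*n + 68) = -2 + (((-13*n + B³)/4)*n + 68) = -2 + (((B³ - 13*n)/4)*n + 68) = -2 + ((-13*n/4 + B³/4)*n + 68) = -2 + (n*(-13*n/4 + B³/4) + 68) = -2 + (68 + n*(-13*n/4 + B³/4)) = 66 + n*(-13*n/4 + B³/4))
(1/(Q + 16702) - 7798) + t(31, 177) = (1/(-28033 + 16702) - 7798) + (66 + (¼)*31*(177³ - 13*31)) = (1/(-11331) - 7798) + (66 + (¼)*31*(5545233 - 403)) = (-1/11331 - 7798) + (66 + (¼)*31*5544830) = -88359139/11331 + (66 + 85944865/2) = -88359139/11331 + 85944997/2 = 973666042729/22662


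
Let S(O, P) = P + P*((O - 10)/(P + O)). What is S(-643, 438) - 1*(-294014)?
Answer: 60648674/205 ≈ 2.9585e+5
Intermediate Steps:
S(O, P) = P + P*(-10 + O)/(O + P) (S(O, P) = P + P*((-10 + O)/(O + P)) = P + P*(-10 + O)/(O + P))
S(-643, 438) - 1*(-294014) = 438*(-10 + 438 + 2*(-643))/(-643 + 438) - 1*(-294014) = 438*(-10 + 438 - 1286)/(-205) + 294014 = 438*(-1/205)*(-858) + 294014 = 375804/205 + 294014 = 60648674/205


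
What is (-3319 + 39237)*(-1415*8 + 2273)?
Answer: -324950146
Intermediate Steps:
(-3319 + 39237)*(-1415*8 + 2273) = 35918*(-11320 + 2273) = 35918*(-9047) = -324950146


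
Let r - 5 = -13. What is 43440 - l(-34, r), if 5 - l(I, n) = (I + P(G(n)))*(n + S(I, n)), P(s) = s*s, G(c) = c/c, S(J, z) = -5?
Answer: 43864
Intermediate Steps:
r = -8 (r = 5 - 13 = -8)
G(c) = 1
P(s) = s²
l(I, n) = 5 - (1 + I)*(-5 + n) (l(I, n) = 5 - (I + 1²)*(n - 5) = 5 - (I + 1)*(-5 + n) = 5 - (1 + I)*(-5 + n))
43440 - l(-34, r) = 43440 - (10 - 1*(-8) + 5*(-34) - 1*(-34)*(-8)) = 43440 - (10 + 8 - 170 - 272) = 43440 - 1*(-424) = 43440 + 424 = 43864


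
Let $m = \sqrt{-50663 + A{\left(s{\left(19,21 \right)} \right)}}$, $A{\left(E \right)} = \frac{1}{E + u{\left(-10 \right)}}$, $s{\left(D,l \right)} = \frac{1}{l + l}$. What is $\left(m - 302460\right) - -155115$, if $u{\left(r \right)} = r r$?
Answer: $-147345 + \frac{i \sqrt{894120763421}}{4201} \approx -1.4735 \cdot 10^{5} + 225.08 i$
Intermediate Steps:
$s{\left(D,l \right)} = \frac{1}{2 l}$
$u{\left(r \right)} = r^{2}$
$A{\left(E \right)} = \frac{1}{100 + E}$ ($A{\left(E \right)} = \frac{1}{E + \left(-10\right)^{2}} = \frac{1}{E + 100} = \frac{1}{100 + E}$)
$m = \frac{i \sqrt{894120763421}}{4201}$ ($m = \sqrt{-50663 + \frac{1}{100 + \frac{1}{2 \cdot 21}}} = \sqrt{-50663 + \frac{1}{100 + \frac{1}{2} \cdot \frac{1}{21}}} = \sqrt{-50663 + \frac{1}{100 + \frac{1}{42}}} = \sqrt{-50663 + \frac{1}{\frac{4201}{42}}} = \sqrt{-50663 + \frac{42}{4201}} = \sqrt{- \frac{212835221}{4201}} = \frac{i \sqrt{894120763421}}{4201} \approx 225.08 i$)
$\left(m - 302460\right) - -155115 = \left(\frac{i \sqrt{894120763421}}{4201} - 302460\right) - -155115 = \left(-302460 + \frac{i \sqrt{894120763421}}{4201}\right) + 155115 = -147345 + \frac{i \sqrt{894120763421}}{4201}$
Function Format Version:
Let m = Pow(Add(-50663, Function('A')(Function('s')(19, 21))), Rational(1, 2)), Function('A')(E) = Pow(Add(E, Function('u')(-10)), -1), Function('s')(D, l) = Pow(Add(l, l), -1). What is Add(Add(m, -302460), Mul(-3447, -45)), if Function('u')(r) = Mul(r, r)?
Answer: Add(-147345, Mul(Rational(1, 4201), I, Pow(894120763421, Rational(1, 2)))) ≈ Add(-1.4735e+5, Mul(225.08, I))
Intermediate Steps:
Function('s')(D, l) = Mul(Rational(1, 2), Pow(l, -1)) (Function('s')(D, l) = Pow(Mul(2, l), -1) = Mul(Rational(1, 2), Pow(l, -1)))
Function('u')(r) = Pow(r, 2)
Function('A')(E) = Pow(Add(100, E), -1) (Function('A')(E) = Pow(Add(E, Pow(-10, 2)), -1) = Pow(Add(E, 100), -1) = Pow(Add(100, E), -1))
m = Mul(Rational(1, 4201), I, Pow(894120763421, Rational(1, 2))) (m = Pow(Add(-50663, Pow(Add(100, Mul(Rational(1, 2), Pow(21, -1))), -1)), Rational(1, 2)) = Pow(Add(-50663, Pow(Add(100, Mul(Rational(1, 2), Rational(1, 21))), -1)), Rational(1, 2)) = Pow(Add(-50663, Pow(Add(100, Rational(1, 42)), -1)), Rational(1, 2)) = Pow(Add(-50663, Pow(Rational(4201, 42), -1)), Rational(1, 2)) = Pow(Add(-50663, Rational(42, 4201)), Rational(1, 2)) = Pow(Rational(-212835221, 4201), Rational(1, 2)) = Mul(Rational(1, 4201), I, Pow(894120763421, Rational(1, 2))) ≈ Mul(225.08, I))
Add(Add(m, -302460), Mul(-3447, -45)) = Add(Add(Mul(Rational(1, 4201), I, Pow(894120763421, Rational(1, 2))), -302460), Mul(-3447, -45)) = Add(Add(-302460, Mul(Rational(1, 4201), I, Pow(894120763421, Rational(1, 2)))), 155115) = Add(-147345, Mul(Rational(1, 4201), I, Pow(894120763421, Rational(1, 2))))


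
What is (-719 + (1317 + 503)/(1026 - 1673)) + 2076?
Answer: 876159/647 ≈ 1354.2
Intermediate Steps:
(-719 + (1317 + 503)/(1026 - 1673)) + 2076 = (-719 + 1820/(-647)) + 2076 = (-719 + 1820*(-1/647)) + 2076 = (-719 - 1820/647) + 2076 = -467013/647 + 2076 = 876159/647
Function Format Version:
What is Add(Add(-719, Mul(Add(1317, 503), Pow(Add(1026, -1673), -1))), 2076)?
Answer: Rational(876159, 647) ≈ 1354.2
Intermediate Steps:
Add(Add(-719, Mul(Add(1317, 503), Pow(Add(1026, -1673), -1))), 2076) = Add(Add(-719, Mul(1820, Pow(-647, -1))), 2076) = Add(Add(-719, Mul(1820, Rational(-1, 647))), 2076) = Add(Add(-719, Rational(-1820, 647)), 2076) = Add(Rational(-467013, 647), 2076) = Rational(876159, 647)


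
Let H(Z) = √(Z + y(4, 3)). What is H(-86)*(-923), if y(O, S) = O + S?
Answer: -923*I*√79 ≈ -8203.8*I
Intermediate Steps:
H(Z) = √(7 + Z) (H(Z) = √(Z + (4 + 3)) = √(Z + 7) = √(7 + Z))
H(-86)*(-923) = √(7 - 86)*(-923) = √(-79)*(-923) = (I*√79)*(-923) = -923*I*√79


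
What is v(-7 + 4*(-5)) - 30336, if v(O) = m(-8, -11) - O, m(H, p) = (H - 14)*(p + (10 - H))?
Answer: -30463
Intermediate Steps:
m(H, p) = (-14 + H)*(10 + p - H)
v(O) = -154 - O (v(O) = (-140 - 1*(-8)**2 - 14*(-11) + 24*(-8) - 8*(-11)) - O = (-140 - 1*64 + 154 - 192 + 88) - O = (-140 - 64 + 154 - 192 + 88) - O = -154 - O)
v(-7 + 4*(-5)) - 30336 = (-154 - (-7 + 4*(-5))) - 30336 = (-154 - (-7 - 20)) - 30336 = (-154 - 1*(-27)) - 30336 = (-154 + 27) - 30336 = -127 - 30336 = -30463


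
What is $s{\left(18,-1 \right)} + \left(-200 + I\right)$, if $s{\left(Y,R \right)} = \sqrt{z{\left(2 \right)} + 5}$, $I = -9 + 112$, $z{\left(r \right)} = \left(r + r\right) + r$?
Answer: $-97 + \sqrt{11} \approx -93.683$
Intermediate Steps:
$z{\left(r \right)} = 3 r$ ($z{\left(r \right)} = 2 r + r = 3 r$)
$I = 103$
$s{\left(Y,R \right)} = \sqrt{11}$ ($s{\left(Y,R \right)} = \sqrt{3 \cdot 2 + 5} = \sqrt{6 + 5} = \sqrt{11}$)
$s{\left(18,-1 \right)} + \left(-200 + I\right) = \sqrt{11} + \left(-200 + 103\right) = \sqrt{11} - 97 = -97 + \sqrt{11}$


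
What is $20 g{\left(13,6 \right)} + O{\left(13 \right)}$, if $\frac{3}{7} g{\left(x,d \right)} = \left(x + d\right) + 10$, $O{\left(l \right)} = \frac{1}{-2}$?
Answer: $\frac{8117}{6} \approx 1352.8$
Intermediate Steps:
$O{\left(l \right)} = - \frac{1}{2}$
$g{\left(x,d \right)} = \frac{70}{3} + \frac{7 d}{3} + \frac{7 x}{3}$ ($g{\left(x,d \right)} = \frac{7 \left(\left(x + d\right) + 10\right)}{3} = \frac{7 \left(\left(d + x\right) + 10\right)}{3} = \frac{7 \left(10 + d + x\right)}{3} = \frac{70}{3} + \frac{7 d}{3} + \frac{7 x}{3}$)
$20 g{\left(13,6 \right)} + O{\left(13 \right)} = 20 \left(\frac{70}{3} + \frac{7}{3} \cdot 6 + \frac{7}{3} \cdot 13\right) - \frac{1}{2} = 20 \left(\frac{70}{3} + 14 + \frac{91}{3}\right) - \frac{1}{2} = 20 \cdot \frac{203}{3} - \frac{1}{2} = \frac{4060}{3} - \frac{1}{2} = \frac{8117}{6}$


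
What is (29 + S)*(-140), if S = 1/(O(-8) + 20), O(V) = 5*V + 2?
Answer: -36470/9 ≈ -4052.2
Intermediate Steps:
O(V) = 2 + 5*V
S = -1/18 (S = 1/((2 + 5*(-8)) + 20) = 1/((2 - 40) + 20) = 1/(-38 + 20) = 1/(-18) = -1/18 ≈ -0.055556)
(29 + S)*(-140) = (29 - 1/18)*(-140) = (521/18)*(-140) = -36470/9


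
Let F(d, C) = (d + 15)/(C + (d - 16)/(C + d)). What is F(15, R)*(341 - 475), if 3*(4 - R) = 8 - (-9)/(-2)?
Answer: -2580840/1783 ≈ -1447.5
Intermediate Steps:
R = 17/6 (R = 4 - (8 - (-9)/(-2))/3 = 4 - (8 - (-9)*(-1)/2)/3 = 4 - (8 - 1*9/2)/3 = 4 - (8 - 9/2)/3 = 4 - ⅓*7/2 = 4 - 7/6 = 17/6 ≈ 2.8333)
F(d, C) = (15 + d)/(C + (-16 + d)/(C + d))
F(15, R)*(341 - 475) = ((15² + 15*(17/6) + 15*15 + (17/6)*15)/(-16 + 15 + (17/6)² + (17/6)*15))*(341 - 475) = ((225 + 85/2 + 225 + 85/2)/(-16 + 15 + 289/36 + 85/2))*(-134) = (535/(1783/36))*(-134) = ((36/1783)*535)*(-134) = (19260/1783)*(-134) = -2580840/1783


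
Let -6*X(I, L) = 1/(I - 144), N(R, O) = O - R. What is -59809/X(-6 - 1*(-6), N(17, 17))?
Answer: -51674976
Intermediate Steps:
X(I, L) = -1/(6*(-144 + I)) (X(I, L) = -1/(6*(I - 144)) = -1/(6*(-144 + I)))
-59809/X(-6 - 1*(-6), N(17, 17)) = -(51674976 - 358854*(-6 - 1*(-6))) = -(51674976 - 358854*(-6 + 6)) = -59809/((-1/(-864 + 6*0))) = -59809/((-1/(-864 + 0))) = -59809/((-1/(-864))) = -59809/((-1*(-1/864))) = -59809/1/864 = -59809*864 = -51674976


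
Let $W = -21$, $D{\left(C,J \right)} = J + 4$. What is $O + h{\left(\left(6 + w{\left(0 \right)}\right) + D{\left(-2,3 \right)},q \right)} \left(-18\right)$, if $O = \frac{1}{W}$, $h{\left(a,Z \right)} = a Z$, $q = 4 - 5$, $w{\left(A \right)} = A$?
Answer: $\frac{4913}{21} \approx 233.95$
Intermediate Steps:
$D{\left(C,J \right)} = 4 + J$
$q = -1$ ($q = 4 - 5 = -1$)
$h{\left(a,Z \right)} = Z a$
$O = - \frac{1}{21}$ ($O = \frac{1}{-21} = - \frac{1}{21} \approx -0.047619$)
$O + h{\left(\left(6 + w{\left(0 \right)}\right) + D{\left(-2,3 \right)},q \right)} \left(-18\right) = - \frac{1}{21} + - (\left(6 + 0\right) + \left(4 + 3\right)) \left(-18\right) = - \frac{1}{21} + - (6 + 7) \left(-18\right) = - \frac{1}{21} + \left(-1\right) 13 \left(-18\right) = - \frac{1}{21} - -234 = - \frac{1}{21} + 234 = \frac{4913}{21}$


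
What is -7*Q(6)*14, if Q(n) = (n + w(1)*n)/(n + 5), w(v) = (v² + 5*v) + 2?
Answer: -5292/11 ≈ -481.09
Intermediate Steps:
w(v) = 2 + v² + 5*v
Q(n) = 9*n/(5 + n) (Q(n) = (n + (2 + 1² + 5*1)*n)/(n + 5) = (n + (2 + 1 + 5)*n)/(5 + n) = (n + 8*n)/(5 + n) = (9*n)/(5 + n) = 9*n/(5 + n))
-7*Q(6)*14 = -63*6/(5 + 6)*14 = -63*6/11*14 = -7*54/11*14 = -378/11*14 = -5292/11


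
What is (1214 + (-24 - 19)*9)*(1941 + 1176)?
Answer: 2577759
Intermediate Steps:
(1214 + (-24 - 19)*9)*(1941 + 1176) = (1214 - 43*9)*3117 = (1214 - 387)*3117 = 827*3117 = 2577759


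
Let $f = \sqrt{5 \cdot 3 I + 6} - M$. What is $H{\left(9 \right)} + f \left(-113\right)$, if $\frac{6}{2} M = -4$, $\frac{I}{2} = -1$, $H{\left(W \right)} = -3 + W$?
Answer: $- \frac{434}{3} - 226 i \sqrt{6} \approx -144.67 - 553.58 i$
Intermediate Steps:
$I = -2$ ($I = 2 \left(-1\right) = -2$)
$M = - \frac{4}{3}$ ($M = \frac{1}{3} \left(-4\right) = - \frac{4}{3} \approx -1.3333$)
$f = \frac{4}{3} + 2 i \sqrt{6}$ ($f = \sqrt{5 \cdot 3 \left(-2\right) + 6} - - \frac{4}{3} = \sqrt{15 \left(-2\right) + 6} + \frac{4}{3} = \sqrt{-30 + 6} + \frac{4}{3} = \sqrt{-24} + \frac{4}{3} = 2 i \sqrt{6} + \frac{4}{3} = \frac{4}{3} + 2 i \sqrt{6} \approx 1.3333 + 4.899 i$)
$H{\left(9 \right)} + f \left(-113\right) = \left(-3 + 9\right) + \left(\frac{4}{3} + 2 i \sqrt{6}\right) \left(-113\right) = 6 - \left(\frac{452}{3} + 226 i \sqrt{6}\right) = - \frac{434}{3} - 226 i \sqrt{6}$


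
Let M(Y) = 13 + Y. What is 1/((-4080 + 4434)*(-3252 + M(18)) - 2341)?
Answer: -1/1142575 ≈ -8.7522e-7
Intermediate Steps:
1/((-4080 + 4434)*(-3252 + M(18)) - 2341) = 1/((-4080 + 4434)*(-3252 + (13 + 18)) - 2341) = 1/(354*(-3252 + 31) - 2341) = 1/(354*(-3221) - 2341) = 1/(-1140234 - 2341) = 1/(-1142575) = -1/1142575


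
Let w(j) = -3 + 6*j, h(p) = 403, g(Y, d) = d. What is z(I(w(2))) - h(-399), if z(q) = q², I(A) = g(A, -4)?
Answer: -387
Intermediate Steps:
I(A) = -4
z(I(w(2))) - h(-399) = (-4)² - 1*403 = 16 - 403 = -387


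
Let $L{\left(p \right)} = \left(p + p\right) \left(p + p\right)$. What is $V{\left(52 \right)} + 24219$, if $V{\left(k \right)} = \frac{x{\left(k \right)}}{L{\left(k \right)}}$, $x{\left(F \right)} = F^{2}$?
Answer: $\frac{96877}{4} \approx 24219.0$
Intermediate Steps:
$L{\left(p \right)} = 4 p^{2}$ ($L{\left(p \right)} = 2 p 2 p = 4 p^{2}$)
$V{\left(k \right)} = \frac{1}{4}$ ($V{\left(k \right)} = \frac{k^{2}}{4 k^{2}} = k^{2} \frac{1}{4 k^{2}} = \frac{1}{4}$)
$V{\left(52 \right)} + 24219 = \frac{1}{4} + 24219 = \frac{96877}{4}$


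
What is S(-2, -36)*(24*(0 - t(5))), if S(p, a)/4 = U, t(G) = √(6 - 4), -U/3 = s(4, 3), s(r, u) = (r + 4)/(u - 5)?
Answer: -1152*√2 ≈ -1629.2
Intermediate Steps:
s(r, u) = (4 + r)/(-5 + u)
U = 12 (U = -3*(4 + 4)/(-5 + 3) = -3*8/(-2) = -(-3)*8/2 = -3*(-4) = 12)
t(G) = √2
S(p, a) = 48 (S(p, a) = 4*12 = 48)
S(-2, -36)*(24*(0 - t(5))) = 48*(24*(0 - √2)) = 48*(24*(-√2)) = 48*(-24*√2) = -1152*√2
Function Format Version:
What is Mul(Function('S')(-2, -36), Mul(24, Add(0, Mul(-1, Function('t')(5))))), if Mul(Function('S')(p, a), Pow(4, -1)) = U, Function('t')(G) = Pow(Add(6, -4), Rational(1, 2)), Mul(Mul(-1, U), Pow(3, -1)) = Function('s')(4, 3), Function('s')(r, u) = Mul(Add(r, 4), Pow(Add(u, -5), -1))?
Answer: Mul(-1152, Pow(2, Rational(1, 2))) ≈ -1629.2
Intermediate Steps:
Function('s')(r, u) = Mul(Pow(Add(-5, u), -1), Add(4, r)) (Function('s')(r, u) = Mul(Add(4, r), Pow(Add(-5, u), -1)) = Mul(Pow(Add(-5, u), -1), Add(4, r)))
U = 12 (U = Mul(-3, Mul(Pow(Add(-5, 3), -1), Add(4, 4))) = Mul(-3, Mul(Pow(-2, -1), 8)) = Mul(-3, Mul(Rational(-1, 2), 8)) = Mul(-3, -4) = 12)
Function('t')(G) = Pow(2, Rational(1, 2))
Function('S')(p, a) = 48 (Function('S')(p, a) = Mul(4, 12) = 48)
Mul(Function('S')(-2, -36), Mul(24, Add(0, Mul(-1, Function('t')(5))))) = Mul(48, Mul(24, Add(0, Mul(-1, Pow(2, Rational(1, 2)))))) = Mul(48, Mul(24, Mul(-1, Pow(2, Rational(1, 2))))) = Mul(48, Mul(-24, Pow(2, Rational(1, 2)))) = Mul(-1152, Pow(2, Rational(1, 2)))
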